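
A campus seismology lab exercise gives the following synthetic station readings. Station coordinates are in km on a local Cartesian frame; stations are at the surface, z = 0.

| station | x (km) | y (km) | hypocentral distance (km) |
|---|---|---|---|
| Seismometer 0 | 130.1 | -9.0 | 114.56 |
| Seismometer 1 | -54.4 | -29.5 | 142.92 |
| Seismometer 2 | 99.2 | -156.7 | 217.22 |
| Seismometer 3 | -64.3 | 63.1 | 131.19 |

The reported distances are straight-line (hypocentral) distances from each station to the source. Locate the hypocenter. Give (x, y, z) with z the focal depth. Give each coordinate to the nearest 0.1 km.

x ≈ 50.4 km, y ≈ 45.9 km, depth ≈ 61.3 km

Each station gives a sphere (x−x_i)² + (y−y_i)² + z² = d_i² (stations at z=0).
Subtracting the Seismometer 0 sphere from Seismometer 1 and Seismometer 2: z² cancels, leaving linear equations in x and y:
-369.0 x − 41.0 y = -20479.53
-61.8 x − 295.4 y = -16672.01
Solving: x ≈ 50.401, y ≈ 45.895 km (keep extra digits for the depth step; rounded: 50.4, 45.9).
Then from the Seismometer 0 sphere: z² = 114.56² − (x − 130.1)² − (y + 9.0)² with x = 50.401, y = 45.895, so z ≈ 61.307 ≈ 61.3 km.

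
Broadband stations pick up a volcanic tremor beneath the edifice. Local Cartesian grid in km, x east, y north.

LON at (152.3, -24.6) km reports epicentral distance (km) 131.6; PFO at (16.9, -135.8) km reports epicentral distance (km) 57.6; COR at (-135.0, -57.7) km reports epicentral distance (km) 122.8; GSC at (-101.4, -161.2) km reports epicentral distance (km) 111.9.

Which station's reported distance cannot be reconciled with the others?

LON

Solve using three stations at a time. Using PFO, COR, GSC (subtract circle equations pairwise → linear system) gives (x, y) ≈ (-16.2, -88.7).
Distances from that point to each station vs reported:
  LON: calculated 180.3 vs reported 131.6 → residual 48.7 km
  PFO: calculated 57.6 vs reported 57.6 → residual 0.0 km
  COR: calculated 122.8 vs reported 122.8 → residual 0.0 km
  GSC: calculated 111.9 vs reported 111.9 → residual 0.0 km
PFO, COR, GSC are mutually consistent (residuals ≈ 0); LON is off by 48.7 km.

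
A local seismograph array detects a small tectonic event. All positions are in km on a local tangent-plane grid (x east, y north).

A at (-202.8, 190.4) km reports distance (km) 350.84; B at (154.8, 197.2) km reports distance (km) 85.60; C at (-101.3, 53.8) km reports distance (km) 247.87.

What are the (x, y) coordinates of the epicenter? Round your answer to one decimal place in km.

(139.4, 113.0)

Circle about each station: (x + 202.8)² + (y − 190.4)² = 350.84²; (x − 154.8)² + (y − 197.2)² = 85.60²; (x + 101.3)² + (y − 53.8)² = 247.87².
Subtracting pairs of circle equations eliminates x²+y² and gives linear equations (the radical axes):
715.2 x + 13.6 y = 101232.23
203.0 x − 273.2 y = -2574.70
Solving the 2×2 system: x ≈ 139.4, y ≈ 113.0 km.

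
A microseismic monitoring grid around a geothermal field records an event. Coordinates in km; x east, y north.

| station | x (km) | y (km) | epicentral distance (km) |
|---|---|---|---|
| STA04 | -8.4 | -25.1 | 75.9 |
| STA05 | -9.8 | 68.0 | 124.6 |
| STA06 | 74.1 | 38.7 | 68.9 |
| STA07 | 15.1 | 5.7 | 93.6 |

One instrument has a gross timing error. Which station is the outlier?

Solve using three stations at a time. Using STA04, STA05, STA06 (subtract circle equations pairwise → linear system) gives (x, y) ≈ (67.3, -29.8).
Distances from that point to each station vs reported:
  STA04: calculated 75.9 vs reported 75.9 → residual 0.0 km
  STA05: calculated 124.6 vs reported 124.6 → residual 0.0 km
  STA06: calculated 68.9 vs reported 68.9 → residual 0.0 km
  STA07: calculated 63.2 vs reported 93.6 → residual 30.4 km
STA04, STA05, STA06 are mutually consistent (residuals ≈ 0); STA07 is off by 30.4 km.

STA07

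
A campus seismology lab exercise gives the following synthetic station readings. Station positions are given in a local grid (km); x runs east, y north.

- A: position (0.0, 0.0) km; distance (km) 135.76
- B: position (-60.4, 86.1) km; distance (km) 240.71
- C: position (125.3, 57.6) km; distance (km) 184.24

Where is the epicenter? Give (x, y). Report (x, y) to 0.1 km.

68.0 km east, -117.5 km north

Circle about each station: x² + y² = 135.76²; (x + 60.4)² + (y − 86.1)² = 240.71²; (x − 125.3)² + (y − 57.6)² = 184.24².
Subtracting the A equation from the B and C equations removes the quadratic terms:
-120.8 x + 172.2 y = -28449.16
250.6 x + 115.2 y = 3504.25
Solving the 2×2 system: x ≈ 68.0, y ≈ -117.5 km.
Check against A (with the unrounded x, y): √(x²+y²) = 135.76 ≈ 135.76 km. ✓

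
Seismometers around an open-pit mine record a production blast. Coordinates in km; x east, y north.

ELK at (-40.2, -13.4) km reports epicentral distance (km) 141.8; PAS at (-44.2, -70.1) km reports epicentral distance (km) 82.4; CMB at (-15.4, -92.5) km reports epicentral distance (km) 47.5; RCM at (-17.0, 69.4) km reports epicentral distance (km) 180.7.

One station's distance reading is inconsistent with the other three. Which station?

ELK

Solve using three stations at a time. Using PAS, CMB, RCM (subtract circle equations pairwise → linear system) gives (x, y) ≈ (30.5, -105.0).
Distances from that point to each station vs reported:
  ELK: calculated 115.7 vs reported 141.8 → residual 26.1 km
  PAS: calculated 82.4 vs reported 82.4 → residual 0.0 km
  CMB: calculated 47.6 vs reported 47.5 → residual 0.1 km
  RCM: calculated 180.7 vs reported 180.7 → residual 0.0 km
PAS, CMB, RCM are mutually consistent (residuals ≈ 0); ELK is off by 26.1 km.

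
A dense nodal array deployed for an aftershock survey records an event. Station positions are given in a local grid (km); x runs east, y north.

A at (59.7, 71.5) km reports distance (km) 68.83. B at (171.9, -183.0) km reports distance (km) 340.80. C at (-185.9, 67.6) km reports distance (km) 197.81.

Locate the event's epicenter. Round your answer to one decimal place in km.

x ≈ 6.2 km, y ≈ 114.8 km

Circle about each station: (x − 59.7)² + (y − 71.5)² = 68.83²; (x − 171.9)² + (y + 183.0)² = 340.80²; (x + 185.9)² + (y − 67.6)² = 197.81².
Subtracting the A equation from the B and C equations removes the quadratic terms:
224.4 x − 509.0 y = -57044.80
-491.2 x − 7.8 y = -3939.00
Solving the 2×2 system: x ≈ 6.2, y ≈ 114.8 km.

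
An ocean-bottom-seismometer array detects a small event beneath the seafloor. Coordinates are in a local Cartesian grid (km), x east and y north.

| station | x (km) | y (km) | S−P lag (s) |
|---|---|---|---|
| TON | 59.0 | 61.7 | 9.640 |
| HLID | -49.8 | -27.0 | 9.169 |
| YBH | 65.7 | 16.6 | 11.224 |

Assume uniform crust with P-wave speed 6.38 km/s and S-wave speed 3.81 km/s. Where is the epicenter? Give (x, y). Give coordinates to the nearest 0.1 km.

Distance from S−P lag: d = Δt · v_P v_S / (v_P − v_S) = Δt · (6.38·3.81)/(6.38−3.81) ≈ 9.4583·Δt.
So d_TON = 91.18, d_HLID = 86.72, d_YBH = 106.16 km.
Circle about each station: (x − 59.0)² + (y − 61.7)² = 91.18²; (x + 49.8)² + (y + 27.0)² = 86.72²; (x − 65.7)² + (y − 16.6)² = 106.16².
Subtracting the TON equation from the HLID and YBH equations removes the quadratic terms:
-217.6 x − 177.4 y = -3285.42
13.4 x − 90.2 y = -5651.99
Solving the 2×2 system: x ≈ -32.1, y ≈ 57.9 km.

-32.1 km east, 57.9 km north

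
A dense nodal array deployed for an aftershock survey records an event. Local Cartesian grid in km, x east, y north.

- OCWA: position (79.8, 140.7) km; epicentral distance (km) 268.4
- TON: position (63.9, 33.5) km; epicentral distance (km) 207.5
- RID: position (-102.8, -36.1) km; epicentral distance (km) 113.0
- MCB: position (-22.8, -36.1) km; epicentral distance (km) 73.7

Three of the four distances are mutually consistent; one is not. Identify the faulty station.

Solve using three stations at a time. Using OCWA, RID, MCB (subtract circle equations pairwise → linear system) gives (x, y) ≈ (-16.9, -109.7).
Distances from that point to each station vs reported:
  OCWA: calculated 268.4 vs reported 268.4 → residual 0.0 km
  TON: calculated 164.4 vs reported 207.5 → residual 43.1 km
  RID: calculated 113.1 vs reported 113.0 → residual 0.1 km
  MCB: calculated 73.8 vs reported 73.7 → residual 0.1 km
OCWA, RID, MCB are mutually consistent (residuals ≈ 0); TON is off by 43.1 km.

TON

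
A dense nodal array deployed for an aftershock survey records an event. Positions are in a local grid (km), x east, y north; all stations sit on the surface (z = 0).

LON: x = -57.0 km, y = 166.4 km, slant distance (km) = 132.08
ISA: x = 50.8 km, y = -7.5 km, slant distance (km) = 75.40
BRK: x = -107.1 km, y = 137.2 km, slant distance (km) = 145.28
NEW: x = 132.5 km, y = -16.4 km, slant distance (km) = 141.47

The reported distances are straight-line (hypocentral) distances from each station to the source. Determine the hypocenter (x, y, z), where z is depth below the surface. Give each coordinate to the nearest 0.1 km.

Each station gives a sphere (x−x_i)² + (y−y_i)² + z² = d_i² (stations at z=0).
Subtracting the LON sphere from ISA and BRK: z² cancels, leaving linear equations in x and y:
215.6 x − 347.8 y = -16541.10
-100.2 x − 58.4 y = -4304.86
Solving: x ≈ 11.198, y ≈ 54.501 km (keep extra digits for the depth step; rounded: 11.2, 54.5).
Then from the LON sphere: z² = 132.08² − (x + 57.0)² − (y − 166.4)² with x = 11.198, y = 54.501, so z ≈ 16.516 ≈ 16.5 km.
Check against NEW (with the unrounded solution): distance 141.47 ≈ 141.47 km. ✓

x ≈ 11.2 km, y ≈ 54.5 km, depth ≈ 16.5 km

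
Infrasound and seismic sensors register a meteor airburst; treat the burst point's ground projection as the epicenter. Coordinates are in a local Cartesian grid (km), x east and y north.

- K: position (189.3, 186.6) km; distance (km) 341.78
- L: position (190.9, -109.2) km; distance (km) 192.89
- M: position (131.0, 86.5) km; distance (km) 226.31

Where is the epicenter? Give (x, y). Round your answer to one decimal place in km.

Circle about each station: (x − 189.3)² + (y − 186.6)² = 341.78²; (x − 190.9)² + (y + 109.2)² = 192.89²; (x − 131.0)² + (y − 86.5)² = 226.31².
Subtracting the K equation from the L and M equations removes the quadratic terms:
3.2 x − 591.6 y = 57320.42
-116.6 x − 200.2 y = 19586.55
Solving the 2×2 system: x ≈ -1.6, y ≈ -96.9 km.

x ≈ -1.6 km, y ≈ -96.9 km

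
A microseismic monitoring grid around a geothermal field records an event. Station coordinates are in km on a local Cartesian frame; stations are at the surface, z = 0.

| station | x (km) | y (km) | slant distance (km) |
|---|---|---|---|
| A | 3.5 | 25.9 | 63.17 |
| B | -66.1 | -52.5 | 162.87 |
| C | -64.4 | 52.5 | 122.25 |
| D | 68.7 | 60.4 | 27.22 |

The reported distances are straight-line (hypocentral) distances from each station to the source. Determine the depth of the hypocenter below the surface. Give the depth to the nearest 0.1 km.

22.8 km

Each station gives a sphere (x−x_i)² + (y−y_i)² + z² = d_i² (stations at z=0).
Subtracting the A sphere from B and C: z² cancels, leaving linear equations in x and y:
-139.2 x − 156.8 y = -16093.79
-135.8 x + 53.2 y = -4734.06
Solving: x ≈ 55.699, y ≈ 53.192 km (keep extra digits for the depth step; rounded: 55.7, 53.2).
Then from the A sphere: z² = 63.17² − (x − 3.5)² − (y − 25.9)² with x = 55.699, y = 53.192, so z ≈ 22.822 ≈ 22.8 km.
Check against D (with the unrounded solution): distance 27.24 ≈ 27.22 km. ✓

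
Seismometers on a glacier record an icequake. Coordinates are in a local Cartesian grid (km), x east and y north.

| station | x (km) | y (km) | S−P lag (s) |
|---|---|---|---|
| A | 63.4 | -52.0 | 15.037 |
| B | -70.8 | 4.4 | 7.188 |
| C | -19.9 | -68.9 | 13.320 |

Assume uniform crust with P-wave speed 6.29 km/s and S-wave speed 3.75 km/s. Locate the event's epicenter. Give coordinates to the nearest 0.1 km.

-26.8 km east, 54.6 km north

Distance from S−P lag: d = Δt · v_P v_S / (v_P − v_S) = Δt · (6.29·3.75)/(6.29−3.75) ≈ 9.2864·Δt.
So d_A = 139.64, d_B = 66.75, d_C = 123.70 km.
Circle about each station: (x − 63.4)² + (y + 52.0)² = 139.64²; (x + 70.8)² + (y − 4.4)² = 66.75²; (x + 19.9)² + (y + 68.9)² = 123.70².
Subtracting the A equation from the B and C equations removes the quadratic terms:
-268.4 x + 112.8 y = 13352.21
-166.6 x − 33.8 y = 2617.30
Solving the 2×2 system: x ≈ -26.8, y ≈ 54.6 km.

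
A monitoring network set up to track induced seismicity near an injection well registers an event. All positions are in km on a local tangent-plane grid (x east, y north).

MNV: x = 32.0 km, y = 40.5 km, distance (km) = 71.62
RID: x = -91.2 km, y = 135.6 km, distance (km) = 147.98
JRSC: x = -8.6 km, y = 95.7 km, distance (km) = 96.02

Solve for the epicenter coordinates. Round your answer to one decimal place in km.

x ≈ -28.2 km, y ≈ 1.7 km

Circle about each station: (x − 32.0)² + (y − 40.5)² = 71.62²; (x + 91.2)² + (y − 135.6)² = 147.98²; (x + 8.6)² + (y − 95.7)² = 96.02².
Subtracting the MNV equation from the RID and JRSC equations removes the quadratic terms:
-246.4 x + 190.2 y = 7271.89
-81.2 x + 110.4 y = 2477.78
Solving the 2×2 system: x ≈ -28.2, y ≈ 1.7 km.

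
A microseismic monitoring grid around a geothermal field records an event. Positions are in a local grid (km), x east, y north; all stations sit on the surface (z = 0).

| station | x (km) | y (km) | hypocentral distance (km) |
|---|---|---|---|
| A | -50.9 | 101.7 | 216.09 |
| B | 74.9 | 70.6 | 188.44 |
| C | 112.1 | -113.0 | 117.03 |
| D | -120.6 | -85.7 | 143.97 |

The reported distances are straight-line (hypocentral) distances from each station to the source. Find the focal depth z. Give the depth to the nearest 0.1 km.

Each station gives a sphere (x−x_i)² + (y−y_i)² + z² = d_i² (stations at z=0).
Subtracting the A sphere from B and C: z² cancels, leaving linear equations in x and y:
251.6 x − 62.2 y = 8845.92
326.0 x − 429.4 y = 45400.58
Solving: x ≈ 11.104, y ≈ -97.300 km (keep extra digits for the depth step; rounded: 11.1, -97.3).
Then from the A sphere: z² = 216.09² − (x + 50.9)² − (y − 101.7)² with x = 11.104, y = -97.300, so z ≈ 57.003 ≈ 57.0 km.

z ≈ 57.0 km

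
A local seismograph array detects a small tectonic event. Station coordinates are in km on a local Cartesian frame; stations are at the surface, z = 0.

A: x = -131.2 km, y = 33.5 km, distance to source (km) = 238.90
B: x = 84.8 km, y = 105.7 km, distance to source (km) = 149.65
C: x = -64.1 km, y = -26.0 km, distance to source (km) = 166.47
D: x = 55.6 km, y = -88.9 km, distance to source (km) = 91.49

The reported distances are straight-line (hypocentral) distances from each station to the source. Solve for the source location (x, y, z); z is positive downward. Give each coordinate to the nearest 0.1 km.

Each station gives a sphere (x−x_i)² + (y−y_i)² + z² = d_i² (stations at z=0).
Subtracting the A sphere from B and C: z² cancels, leaving linear equations in x and y:
432.0 x + 144.4 y = 34705.93
134.2 x − 119.0 y = 15810.07
Solving: x ≈ 90.596, y ≈ -30.690 km (keep extra digits for the depth step; rounded: 90.6, -30.7).
Then from the A sphere: z² = 238.90² − (x + 131.2)² − (y − 33.5)² with x = 90.596, y = -30.690, so z ≈ 61.314 ≈ 61.3 km.
Check against D (with the unrounded solution): distance 91.50 ≈ 91.49 km. ✓

x ≈ 90.6 km, y ≈ -30.7 km, depth ≈ 61.3 km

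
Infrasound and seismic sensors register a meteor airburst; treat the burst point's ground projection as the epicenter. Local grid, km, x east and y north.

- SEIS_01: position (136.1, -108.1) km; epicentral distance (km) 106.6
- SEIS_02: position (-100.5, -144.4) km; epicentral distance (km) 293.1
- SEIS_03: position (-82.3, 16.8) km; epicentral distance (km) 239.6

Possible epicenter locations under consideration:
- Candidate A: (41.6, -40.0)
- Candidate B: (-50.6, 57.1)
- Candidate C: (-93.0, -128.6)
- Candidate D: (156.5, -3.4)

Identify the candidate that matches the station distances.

Candidate D

For each candidate, compare |candidate − station| to the reported distance:
Candidate A: residuals SEIS_01 9.9, SEIS_02 116.8, SEIS_03 103.3 → max 116.8 km
Candidate B: residuals SEIS_01 142.7, SEIS_02 85.5, SEIS_03 188.3 → max 188.3 km
Candidate C: residuals SEIS_01 123.4, SEIS_02 275.6, SEIS_03 93.8 → max 275.6 km
Candidate D: residuals SEIS_01 0.1, SEIS_02 0.0, SEIS_03 0.1 → max 0.1 km
Only Candidate D has all residuals ≈ 0.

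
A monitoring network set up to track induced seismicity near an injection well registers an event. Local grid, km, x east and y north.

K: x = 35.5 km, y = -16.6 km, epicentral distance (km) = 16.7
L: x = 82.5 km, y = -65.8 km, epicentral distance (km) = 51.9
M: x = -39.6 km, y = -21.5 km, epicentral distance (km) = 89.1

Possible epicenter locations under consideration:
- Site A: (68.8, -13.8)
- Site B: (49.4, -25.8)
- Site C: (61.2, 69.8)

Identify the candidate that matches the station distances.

For each candidate, compare |candidate − station| to the reported distance:
Site A: residuals K 16.7, L 1.9, M 19.6 → max 19.6 km
Site B: residuals K 0.0, L 0.0, M 0.0 → max 0.0 km
Site C: residuals K 73.4, L 85.4, M 46.9 → max 85.4 km
Only Site B has all residuals ≈ 0.

Site B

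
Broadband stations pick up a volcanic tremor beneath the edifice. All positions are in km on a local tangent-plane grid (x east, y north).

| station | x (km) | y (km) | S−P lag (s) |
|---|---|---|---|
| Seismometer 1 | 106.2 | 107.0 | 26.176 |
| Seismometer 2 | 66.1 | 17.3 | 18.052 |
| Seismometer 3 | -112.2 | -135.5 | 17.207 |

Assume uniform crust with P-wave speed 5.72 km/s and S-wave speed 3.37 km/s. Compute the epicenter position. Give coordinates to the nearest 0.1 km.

x ≈ -81.2 km, y ≈ 2.2 km

Distance from S−P lag: d = Δt · v_P v_S / (v_P − v_S) = Δt · (5.72·3.37)/(5.72−3.37) ≈ 8.2027·Δt.
So d_Seismometer 1 = 214.71, d_Seismometer 2 = 148.08, d_Seismometer 3 = 141.14 km.
Circle about each station: (x − 106.2)² + (y − 107.0)² = 214.71²; (x − 66.1)² + (y − 17.3)² = 148.08²; (x + 112.2)² + (y + 135.5)² = 141.14².
Subtracting pairs of circle equations eliminates x²+y² and gives linear equations (the radical axes):
-80.2 x − 179.4 y = 6113.76
-436.8 x − 485.0 y = 34401.53
Solving the 2×2 system: x ≈ -81.2, y ≈ 2.2 km.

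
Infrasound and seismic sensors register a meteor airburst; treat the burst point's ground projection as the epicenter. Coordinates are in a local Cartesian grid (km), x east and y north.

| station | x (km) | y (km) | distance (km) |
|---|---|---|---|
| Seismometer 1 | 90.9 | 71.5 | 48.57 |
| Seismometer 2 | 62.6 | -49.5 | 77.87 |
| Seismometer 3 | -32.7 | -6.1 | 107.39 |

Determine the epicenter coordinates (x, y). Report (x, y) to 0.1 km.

x ≈ 69.1 km, y ≈ 28.1 km

Circle about each station: (x − 90.9)² + (y − 71.5)² = 48.57²; (x − 62.6)² + (y + 49.5)² = 77.87²; (x + 32.7)² + (y + 6.1)² = 107.39².
Subtracting pairs of circle equations eliminates x²+y² and gives linear equations (the radical axes):
-56.6 x − 242.0 y = -10710.74
-247.2 x − 155.2 y = -21442.13
Solving the 2×2 system: x ≈ 69.1, y ≈ 28.1 km.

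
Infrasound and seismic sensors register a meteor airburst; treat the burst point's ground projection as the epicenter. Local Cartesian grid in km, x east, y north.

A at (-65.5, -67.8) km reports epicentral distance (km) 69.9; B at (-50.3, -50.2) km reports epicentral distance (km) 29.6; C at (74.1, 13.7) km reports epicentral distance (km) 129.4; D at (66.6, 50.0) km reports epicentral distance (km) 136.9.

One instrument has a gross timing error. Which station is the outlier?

A

Solve using three stations at a time. Using B, C, D (subtract circle equations pairwise → linear system) gives (x, y) ≈ (-50.6, -20.7).
Distances from that point to each station vs reported:
  A: calculated 49.4 vs reported 69.9 → residual 20.5 km
  B: calculated 29.5 vs reported 29.6 → residual 0.1 km
  C: calculated 129.4 vs reported 129.4 → residual 0.0 km
  D: calculated 136.9 vs reported 136.9 → residual 0.0 km
B, C, D are mutually consistent (residuals ≈ 0); A is off by 20.5 km.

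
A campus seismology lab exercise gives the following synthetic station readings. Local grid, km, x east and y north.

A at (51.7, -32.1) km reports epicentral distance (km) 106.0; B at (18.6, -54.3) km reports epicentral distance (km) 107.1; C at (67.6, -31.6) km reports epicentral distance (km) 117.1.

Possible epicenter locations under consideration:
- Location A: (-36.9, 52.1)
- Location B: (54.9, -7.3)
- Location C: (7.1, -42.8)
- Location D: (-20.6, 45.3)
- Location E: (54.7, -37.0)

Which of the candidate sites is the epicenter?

Location D

For each candidate, compare |candidate − station| to the reported distance:
Location A: residuals A 16.2, B 12.9, C 16.8 → max 16.8 km
Location B: residuals A 81.0, B 47.7, C 89.7 → max 89.7 km
Location C: residuals A 60.1, B 90.8, C 55.6 → max 90.8 km
Location D: residuals A 0.1, B 0.1, C 0.1 → max 0.1 km
Location E: residuals A 100.3, B 67.1, C 103.1 → max 103.1 km
Only Location D has all residuals ≈ 0.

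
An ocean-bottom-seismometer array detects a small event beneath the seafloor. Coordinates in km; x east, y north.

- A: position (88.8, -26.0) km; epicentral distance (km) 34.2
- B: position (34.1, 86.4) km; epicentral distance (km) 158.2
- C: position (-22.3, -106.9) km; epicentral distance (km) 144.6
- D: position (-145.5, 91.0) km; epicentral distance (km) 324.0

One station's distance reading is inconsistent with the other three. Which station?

D

Solve using three stations at a time. Using A, B, C (subtract circle equations pairwise → linear system) gives (x, y) ≈ (111.3, -51.7).
Distances from that point to each station vs reported:
  A: calculated 34.1 vs reported 34.2 → residual 0.1 km
  B: calculated 158.2 vs reported 158.2 → residual 0.0 km
  C: calculated 144.6 vs reported 144.6 → residual 0.0 km
  D: calculated 293.8 vs reported 324.0 → residual 30.2 km
A, B, C are mutually consistent (residuals ≈ 0); D is off by 30.2 km.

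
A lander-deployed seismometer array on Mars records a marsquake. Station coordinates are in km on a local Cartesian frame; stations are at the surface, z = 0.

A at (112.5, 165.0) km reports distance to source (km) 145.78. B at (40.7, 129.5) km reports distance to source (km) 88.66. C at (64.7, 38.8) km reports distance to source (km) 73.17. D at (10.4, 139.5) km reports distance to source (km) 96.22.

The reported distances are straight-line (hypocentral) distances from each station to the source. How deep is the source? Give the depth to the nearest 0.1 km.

Each station gives a sphere (x−x_i)² + (y−y_i)² + z² = d_i² (stations at z=0).
Subtracting the A sphere from B and C: z² cancels, leaving linear equations in x and y:
-143.6 x − 71.0 y = -8063.30
-95.6 x − 252.4 y = -18291.76
Solving: x ≈ 25.001, y ≈ 63.002 km (keep extra digits for the depth step; rounded: 25.0, 63.0).
Then from the A sphere: z² = 145.78² − (x − 112.5)² − (y − 165.0)² with x = 25.001, y = 63.002, so z ≈ 56.499 ≈ 56.5 km.

depth ≈ 56.5 km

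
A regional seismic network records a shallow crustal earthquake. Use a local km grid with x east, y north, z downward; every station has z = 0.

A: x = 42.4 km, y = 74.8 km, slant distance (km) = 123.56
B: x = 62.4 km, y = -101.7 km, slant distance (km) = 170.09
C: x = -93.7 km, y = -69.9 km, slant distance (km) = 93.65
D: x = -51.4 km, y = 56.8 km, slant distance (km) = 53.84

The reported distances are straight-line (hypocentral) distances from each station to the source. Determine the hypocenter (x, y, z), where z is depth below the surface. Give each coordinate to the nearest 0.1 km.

x ≈ -60.2 km, y ≈ 12.5 km, depth ≈ 29.3 km

Each station gives a sphere (x−x_i)² + (y−y_i)² + z² = d_i² (stations at z=0).
Subtracting the A sphere from B and C: z² cancels, leaving linear equations in x and y:
40.0 x − 353.0 y = -6819.68
-272.2 x − 289.4 y = 12769.65
Solving: x ≈ -60.200, y ≈ 12.498 km (keep extra digits for the depth step; rounded: -60.2, 12.5).
Then from the A sphere: z² = 123.56² − (x − 42.4)² − (y − 74.8)² with x = -60.200, y = 12.498, so z ≈ 29.305 ≈ 29.3 km.
Check against D (with the unrounded solution): distance 53.84 ≈ 53.84 km. ✓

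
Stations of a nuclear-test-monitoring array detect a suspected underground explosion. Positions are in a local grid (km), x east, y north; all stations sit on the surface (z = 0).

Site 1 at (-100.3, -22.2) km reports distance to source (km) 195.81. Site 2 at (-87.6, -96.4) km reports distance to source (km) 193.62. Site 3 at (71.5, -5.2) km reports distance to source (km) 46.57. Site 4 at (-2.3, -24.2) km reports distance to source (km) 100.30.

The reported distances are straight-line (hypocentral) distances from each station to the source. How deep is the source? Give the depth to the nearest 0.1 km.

30.6 km

Each station gives a sphere (x−x_i)² + (y−y_i)² + z² = d_i² (stations at z=0).
Subtracting the Site 1 sphere from Site 2 and Site 3: z² cancels, leaving linear equations in x and y:
25.4 x − 148.4 y = 7266.64
343.6 x + 34.0 y = 30759.15
Solving: x ≈ 92.794, y ≈ -33.084 km (keep extra digits for the depth step; rounded: 92.8, -33.1).
Then from the Site 1 sphere: z² = 195.81² − (x + 100.3)² − (y + 22.2)² with x = 92.794, y = -33.084, so z ≈ 30.624 ≈ 30.6 km.
Check against Site 4 (with the unrounded solution): distance 100.30 ≈ 100.30 km. ✓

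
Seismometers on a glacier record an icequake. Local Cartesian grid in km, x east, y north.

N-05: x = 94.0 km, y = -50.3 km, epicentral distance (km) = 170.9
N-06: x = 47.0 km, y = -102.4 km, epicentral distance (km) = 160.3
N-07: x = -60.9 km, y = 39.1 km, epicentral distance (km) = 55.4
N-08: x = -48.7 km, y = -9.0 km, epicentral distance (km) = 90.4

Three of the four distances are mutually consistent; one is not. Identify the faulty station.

N-06

Solve using three stations at a time. Using N-05, N-07, N-08 (subtract circle equations pairwise → linear system) gives (x, y) ≈ (-20.2, 76.9).
Distances from that point to each station vs reported:
  N-05: calculated 170.9 vs reported 170.9 → residual 0.0 km
  N-06: calculated 191.5 vs reported 160.3 → residual 31.2 km
  N-07: calculated 55.5 vs reported 55.4 → residual 0.1 km
  N-08: calculated 90.5 vs reported 90.4 → residual 0.1 km
N-05, N-07, N-08 are mutually consistent (residuals ≈ 0); N-06 is off by 31.2 km.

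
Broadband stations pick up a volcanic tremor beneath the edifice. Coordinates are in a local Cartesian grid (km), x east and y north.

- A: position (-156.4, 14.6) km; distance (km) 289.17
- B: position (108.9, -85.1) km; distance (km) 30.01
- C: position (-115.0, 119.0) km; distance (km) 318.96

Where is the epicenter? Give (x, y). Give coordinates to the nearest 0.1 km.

(102.4, -114.4)

Circle about each station: (x + 156.4)² + (y − 14.6)² = 289.17²; (x − 108.9)² + (y + 85.1)² = 30.01²; (x + 115.0)² + (y − 119.0)² = 318.96².
Subtracting the A equation from the B and C equations removes the quadratic terms:
530.6 x − 199.4 y = 77145.79
82.8 x + 208.8 y = -15404.31
Solving the 2×2 system: x ≈ 102.4, y ≈ -114.4 km.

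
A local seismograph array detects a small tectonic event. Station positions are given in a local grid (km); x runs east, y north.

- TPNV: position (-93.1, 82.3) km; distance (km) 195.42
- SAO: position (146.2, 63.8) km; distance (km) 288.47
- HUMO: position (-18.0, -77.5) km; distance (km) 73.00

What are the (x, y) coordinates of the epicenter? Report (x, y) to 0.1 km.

Circle about each station: (x + 93.1)² + (y − 82.3)² = 195.42²; (x − 146.2)² + (y − 63.8)² = 288.47²; (x + 18.0)² + (y + 77.5)² = 73.00².
Subtracting pairs of circle equations eliminates x²+y² and gives linear equations (the radical axes):
478.6 x − 37.0 y = -35021.98
150.2 x − 319.6 y = 23749.33
Solving the 2×2 system: x ≈ -81.9, y ≈ -112.8 km.
Check against TPNV (with the unrounded x, y): √((x + 93.1)²+(y − 82.3)²) = 195.42 ≈ 195.42 km. ✓

(-81.9, -112.8)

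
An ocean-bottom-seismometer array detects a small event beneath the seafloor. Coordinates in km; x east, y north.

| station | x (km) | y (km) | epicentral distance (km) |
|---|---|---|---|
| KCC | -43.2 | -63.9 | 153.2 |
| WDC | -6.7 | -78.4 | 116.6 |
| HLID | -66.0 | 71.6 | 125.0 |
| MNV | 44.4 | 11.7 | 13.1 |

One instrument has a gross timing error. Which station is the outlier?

KCC

Solve using three stations at a time. Using WDC, HLID, MNV (subtract circle equations pairwise → linear system) gives (x, y) ≈ (49.5, 23.8).
Distances from that point to each station vs reported:
  KCC: calculated 127.6 vs reported 153.2 → residual 25.6 km
  WDC: calculated 116.6 vs reported 116.6 → residual 0.0 km
  HLID: calculated 125.0 vs reported 125.0 → residual 0.0 km
  MNV: calculated 13.1 vs reported 13.1 → residual 0.0 km
WDC, HLID, MNV are mutually consistent (residuals ≈ 0); KCC is off by 25.6 km.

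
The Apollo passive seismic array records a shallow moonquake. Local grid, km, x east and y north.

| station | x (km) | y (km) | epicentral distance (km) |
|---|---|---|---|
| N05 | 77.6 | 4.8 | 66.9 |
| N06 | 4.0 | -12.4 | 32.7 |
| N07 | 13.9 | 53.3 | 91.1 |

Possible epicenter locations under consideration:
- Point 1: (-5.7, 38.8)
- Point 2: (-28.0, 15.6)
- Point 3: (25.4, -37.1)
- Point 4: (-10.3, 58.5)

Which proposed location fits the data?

Point 3

For each candidate, compare |candidate − station| to the reported distance:
Point 1: residuals N05 23.1, N06 19.4, N07 66.7 → max 66.7 km
Point 2: residuals N05 39.3, N06 9.8, N07 34.7 → max 39.3 km
Point 3: residuals N05 0.0, N06 0.0, N07 0.0 → max 0.0 km
Point 4: residuals N05 36.1, N06 39.6, N07 66.3 → max 66.3 km
Only Point 3 has all residuals ≈ 0.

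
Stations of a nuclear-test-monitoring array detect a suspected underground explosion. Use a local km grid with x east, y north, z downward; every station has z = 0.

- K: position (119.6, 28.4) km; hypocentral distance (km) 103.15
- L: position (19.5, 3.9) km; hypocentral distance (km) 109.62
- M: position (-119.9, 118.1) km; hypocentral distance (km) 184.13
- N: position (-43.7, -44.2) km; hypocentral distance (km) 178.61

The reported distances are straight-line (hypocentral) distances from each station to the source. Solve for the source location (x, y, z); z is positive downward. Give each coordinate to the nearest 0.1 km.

Each station gives a sphere (x−x_i)² + (y−y_i)² + z² = d_i² (stations at z=0).
Subtracting the K sphere from L and M: z² cancels, leaving linear equations in x and y:
-200.2 x − 49.0 y = -16091.88
-479.0 x + 179.4 y = -10051.03
Solving: x ≈ 56.905, y ≈ 95.910 km (keep extra digits for the depth step; rounded: 56.9, 95.9).
Then from the K sphere: z² = 103.15² − (x − 119.6)² − (y − 28.4)² with x = 56.905, y = 95.910, so z ≈ 46.386 ≈ 46.4 km.
Check against N (with the unrounded solution): distance 178.62 ≈ 178.61 km. ✓

x ≈ 56.9 km, y ≈ 95.9 km, depth ≈ 46.4 km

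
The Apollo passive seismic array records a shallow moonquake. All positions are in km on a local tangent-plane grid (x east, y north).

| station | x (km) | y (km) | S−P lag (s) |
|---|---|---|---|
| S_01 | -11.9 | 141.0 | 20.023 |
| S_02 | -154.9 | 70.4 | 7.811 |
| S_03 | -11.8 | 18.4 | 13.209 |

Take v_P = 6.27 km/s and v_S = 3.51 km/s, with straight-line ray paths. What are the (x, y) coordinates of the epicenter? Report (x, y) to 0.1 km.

Distance from S−P lag: d = Δt · v_P v_S / (v_P − v_S) = Δt · (6.27·3.51)/(6.27−3.51) ≈ 7.9738·Δt.
So d_S_01 = 159.66, d_S_02 = 62.28, d_S_03 = 105.33 km.
Circle about each station: (x + 11.9)² + (y − 141.0)² = 159.66²; (x + 154.9)² + (y − 70.4)² = 62.28²; (x + 11.8)² + (y − 18.4)² = 105.33².
Subtracting the S_01 equation from the S_02 and S_03 equations removes the quadratic terms:
-286.0 x − 141.2 y = 30540.08
0.2 x − 245.2 y = -5147.90
Solving the 2×2 system: x ≈ -117.1, y ≈ 20.9 km.
Check against S_01 (with the unrounded x, y): √((x + 11.9)²+(y − 141.0)²) = 159.66 ≈ 159.66 km. ✓

-117.1 km east, 20.9 km north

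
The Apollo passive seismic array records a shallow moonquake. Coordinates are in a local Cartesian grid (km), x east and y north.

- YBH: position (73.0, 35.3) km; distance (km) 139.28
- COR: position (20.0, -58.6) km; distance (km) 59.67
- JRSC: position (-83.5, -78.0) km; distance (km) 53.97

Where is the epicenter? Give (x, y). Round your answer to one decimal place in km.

-38.7 km east, -47.9 km north

Circle about each station: (x − 73.0)² + (y − 35.3)² = 139.28²; (x − 20.0)² + (y + 58.6)² = 59.67²; (x + 83.5)² + (y + 78.0)² = 53.97².
Subtracting the YBH equation from the COR and JRSC equations removes the quadratic terms:
-106.0 x − 187.8 y = 13097.28
-313.0 x − 226.6 y = 22967.32
Solving the 2×2 system: x ≈ -38.7, y ≈ -47.9 km.
Check against YBH (with the unrounded x, y): √((x − 73.0)²+(y − 35.3)²) = 139.28 ≈ 139.28 km. ✓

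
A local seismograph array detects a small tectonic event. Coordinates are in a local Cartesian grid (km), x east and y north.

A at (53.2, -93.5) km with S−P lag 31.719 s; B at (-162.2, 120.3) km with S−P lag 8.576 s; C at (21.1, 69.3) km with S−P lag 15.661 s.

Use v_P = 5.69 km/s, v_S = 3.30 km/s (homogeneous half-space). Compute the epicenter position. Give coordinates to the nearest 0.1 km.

Distance from S−P lag: d = Δt · v_P v_S / (v_P − v_S) = Δt · (5.69·3.30)/(5.69−3.30) ≈ 7.8565·Δt.
So d_A = 249.20, d_B = 67.38, d_C = 123.04 km.
Circle about each station: (x − 53.2)² + (y + 93.5)² = 249.20²; (x + 162.2)² + (y − 120.3)² = 67.38²; (x − 21.1)² + (y − 69.3)² = 123.04².
Subtracting the A equation from the B and C equations removes the quadratic terms:
-430.8 x + 427.6 y = 86769.02
-64.2 x + 325.6 y = 40637.01
Solving the 2×2 system: x ≈ -96.4, y ≈ 105.8 km.

-96.4 km east, 105.8 km north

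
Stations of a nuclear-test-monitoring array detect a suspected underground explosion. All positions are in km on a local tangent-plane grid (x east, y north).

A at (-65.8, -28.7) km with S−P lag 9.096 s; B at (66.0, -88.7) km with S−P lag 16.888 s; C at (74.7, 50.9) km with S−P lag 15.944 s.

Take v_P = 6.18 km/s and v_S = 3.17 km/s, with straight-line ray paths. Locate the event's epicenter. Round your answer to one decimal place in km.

Distance from S−P lag: d = Δt · v_P v_S / (v_P − v_S) = Δt · (6.18·3.17)/(6.18−3.17) ≈ 6.5085·Δt.
So d_A = 59.20, d_B = 109.92, d_C = 103.77 km.
Circle about each station: (x + 65.8)² + (y + 28.7)² = 59.20²; (x − 66.0)² + (y + 88.7)² = 109.92²; (x − 74.7)² + (y − 50.9)² = 103.77².
Subtracting pairs of circle equations eliminates x²+y² and gives linear equations (the radical axes):
263.6 x − 120.0 y = -1507.41
281.0 x + 159.2 y = -4246.00
Solving the 2×2 system: x ≈ -9.9, y ≈ -9.2 km.
Check against A (with the unrounded x, y): √((x + 65.8)²+(y + 28.7)²) = 59.20 ≈ 59.20 km. ✓

x ≈ -9.9 km, y ≈ -9.2 km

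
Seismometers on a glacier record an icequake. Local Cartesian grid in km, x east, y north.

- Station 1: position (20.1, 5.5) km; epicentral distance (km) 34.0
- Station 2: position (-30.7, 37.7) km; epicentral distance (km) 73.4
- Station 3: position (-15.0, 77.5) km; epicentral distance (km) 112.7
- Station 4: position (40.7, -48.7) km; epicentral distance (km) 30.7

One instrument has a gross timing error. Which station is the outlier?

Station 2

Solve using three stations at a time. Using Station 1, Station 3, Station 4 (subtract circle equations pairwise → linear system) gives (x, y) ≈ (44.6, -18.2).
Distances from that point to each station vs reported:
  Station 1: calculated 34.1 vs reported 34.0 → residual 0.1 km
  Station 2: calculated 93.8 vs reported 73.4 → residual 20.4 km
  Station 3: calculated 112.7 vs reported 112.7 → residual 0.0 km
  Station 4: calculated 30.8 vs reported 30.7 → residual 0.1 km
Station 1, Station 3, Station 4 are mutually consistent (residuals ≈ 0); Station 2 is off by 20.4 km.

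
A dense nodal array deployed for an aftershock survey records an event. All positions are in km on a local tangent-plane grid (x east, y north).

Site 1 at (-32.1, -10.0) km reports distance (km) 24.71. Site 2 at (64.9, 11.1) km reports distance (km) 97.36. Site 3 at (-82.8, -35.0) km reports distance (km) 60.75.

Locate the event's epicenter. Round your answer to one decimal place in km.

x ≈ -22.1 km, y ≈ -32.6 km

Circle about each station: (x + 32.1)² + (y + 10.0)² = 24.71²; (x − 64.9)² + (y − 11.1)² = 97.36²; (x + 82.8)² + (y + 35.0)² = 60.75².
Subtracting pairs of circle equations eliminates x²+y² and gives linear equations (the radical axes):
194.0 x + 42.2 y = -5663.58
-101.4 x − 50.0 y = 3870.45
Solving the 2×2 system: x ≈ -22.1, y ≈ -32.6 km.
Check against Site 1 (with the unrounded x, y): √((x + 32.1)²+(y + 10.0)²) = 24.69 ≈ 24.71 km. ✓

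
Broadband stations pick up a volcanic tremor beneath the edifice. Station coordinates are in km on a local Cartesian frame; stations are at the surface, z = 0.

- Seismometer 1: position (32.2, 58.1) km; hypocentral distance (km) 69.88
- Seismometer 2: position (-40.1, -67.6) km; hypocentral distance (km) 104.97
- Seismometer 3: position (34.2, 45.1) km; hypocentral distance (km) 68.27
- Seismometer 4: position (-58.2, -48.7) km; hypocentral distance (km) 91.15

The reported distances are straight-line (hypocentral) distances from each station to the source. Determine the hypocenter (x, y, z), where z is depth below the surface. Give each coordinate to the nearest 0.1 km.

(-28.2, 33.6, 25.2)

Each station gives a sphere (x−x_i)² + (y−y_i)² + z² = d_i² (stations at z=0).
Subtracting the Seismometer 1 sphere from Seismometer 2 and Seismometer 3: z² cancels, leaving linear equations in x and y:
-144.6 x − 251.4 y = -4370.17
4.0 x − 26.0 y = -986.38
Solving: x ≈ -28.194, y ≈ 33.600 km (keep extra digits for the depth step; rounded: -28.2, 33.6).
Then from the Seismometer 1 sphere: z² = 69.88² − (x − 32.2)² − (y − 58.1)² with x = -28.194, y = 33.600, so z ≈ 25.210 ≈ 25.2 km.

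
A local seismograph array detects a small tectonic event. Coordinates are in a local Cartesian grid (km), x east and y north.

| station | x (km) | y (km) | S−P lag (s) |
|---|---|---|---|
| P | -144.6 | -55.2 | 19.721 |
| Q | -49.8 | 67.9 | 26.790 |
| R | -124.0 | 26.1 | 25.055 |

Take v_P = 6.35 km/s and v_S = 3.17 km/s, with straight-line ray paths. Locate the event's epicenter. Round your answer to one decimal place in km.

(-28.2, -100.3)

Distance from S−P lag: d = Δt · v_P v_S / (v_P − v_S) = Δt · (6.35·3.17)/(6.35−3.17) ≈ 6.3300·Δt.
So d_P = 124.83, d_Q = 169.58, d_R = 158.60 km.
Circle about each station: (x + 144.6)² + (y + 55.2)² = 124.83²; (x + 49.8)² + (y − 67.9)² = 169.58²; (x + 124.0)² + (y − 26.1)² = 158.60².
Subtracting pairs of circle equations eliminates x²+y² and gives linear equations (the radical axes):
189.6 x + 246.2 y = -30040.60
41.2 x + 162.6 y = -17470.42
Solving the 2×2 system: x ≈ -28.2, y ≈ -100.3 km.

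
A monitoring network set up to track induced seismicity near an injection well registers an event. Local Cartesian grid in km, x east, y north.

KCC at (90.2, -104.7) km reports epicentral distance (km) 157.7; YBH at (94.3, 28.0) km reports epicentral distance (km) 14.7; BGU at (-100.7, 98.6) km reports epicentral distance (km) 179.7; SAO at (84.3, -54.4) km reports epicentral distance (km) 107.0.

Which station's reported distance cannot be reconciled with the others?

Solve using three stations at a time. Using KCC, BGU, SAO (subtract circle equations pairwise → linear system) gives (x, y) ≈ (73.0, 52.2).
Distances from that point to each station vs reported:
  KCC: calculated 157.8 vs reported 157.7 → residual 0.1 km
  YBH: calculated 32.2 vs reported 14.7 → residual 17.5 km
  BGU: calculated 179.8 vs reported 179.7 → residual 0.1 km
  SAO: calculated 107.2 vs reported 107.0 → residual 0.2 km
KCC, BGU, SAO are mutually consistent (residuals ≈ 0); YBH is off by 17.5 km.

YBH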